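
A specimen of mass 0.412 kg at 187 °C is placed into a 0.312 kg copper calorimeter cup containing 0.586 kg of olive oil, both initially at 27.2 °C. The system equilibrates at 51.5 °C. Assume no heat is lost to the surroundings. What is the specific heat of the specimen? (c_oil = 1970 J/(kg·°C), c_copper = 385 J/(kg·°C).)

c ≈ 555 J/(kg·°C)

Setting the total heat transfer to zero:
0.412·c·(51.5 − 187) + 0.586·1970·(51.5 − 27.2) + 0.312·385·(51.5 − 27.2) = 0
-55.83 c = -30971
c = -30971/-55.83 ≈ 554.8 J/(kg·°C)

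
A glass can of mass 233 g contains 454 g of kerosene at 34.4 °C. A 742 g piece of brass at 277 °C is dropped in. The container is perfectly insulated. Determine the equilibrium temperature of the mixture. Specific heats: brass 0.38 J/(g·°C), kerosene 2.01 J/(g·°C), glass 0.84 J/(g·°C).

T_f ≈ 83.6 °C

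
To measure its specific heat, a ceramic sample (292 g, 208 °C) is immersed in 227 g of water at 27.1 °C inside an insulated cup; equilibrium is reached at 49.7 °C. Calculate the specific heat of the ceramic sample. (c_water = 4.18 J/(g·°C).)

c ≈ 0.464 J/(g·°C)

Heat lost by the ceramic sample = heat gained by the water:
292·c·(208 − 49.7) = 227·4.18·(49.7 − 27.1)
46224 c = 21444  ⇒  c ≈ 0.4639 J/(g·°C)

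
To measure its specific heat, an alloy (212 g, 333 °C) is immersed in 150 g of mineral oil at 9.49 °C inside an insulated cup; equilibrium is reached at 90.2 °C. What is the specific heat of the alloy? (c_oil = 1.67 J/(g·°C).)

c ≈ 0.393 J/(g·°C)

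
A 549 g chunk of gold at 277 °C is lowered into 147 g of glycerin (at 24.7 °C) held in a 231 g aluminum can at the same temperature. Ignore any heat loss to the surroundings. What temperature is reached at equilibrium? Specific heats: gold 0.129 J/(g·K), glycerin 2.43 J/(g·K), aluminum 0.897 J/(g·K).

T_f ≈ 52.8 °C

Conservation of energy gives ΣQ = 0:
549×0.129×(T − 277) + 147×2.43×(T − 24.7) + 231×0.897×(T − 24.7) = 0
70.82(T − 277) + 357.21(T − 24.7) + 207.21(T − 24.7) = 0
635.24 T = 33559
T = 33559 / 635.24 = 52.8 °C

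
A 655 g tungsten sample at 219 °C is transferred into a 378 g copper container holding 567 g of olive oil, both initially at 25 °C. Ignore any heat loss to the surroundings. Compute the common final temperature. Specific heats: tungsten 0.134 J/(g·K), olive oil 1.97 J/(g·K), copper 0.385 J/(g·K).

Net heat exchanged in the isolated system is zero:
655·0.134·(T − 219) + 567·1.97·(T − 25) + 378·0.385·(T − 25) = 0
(87.77 + 1117 + 145.53) T = 87.77·219 + 1117·25 + 145.53·25
T = 50785/1350.3 ≈ 37.61 °C

T_f ≈ 37.6 °C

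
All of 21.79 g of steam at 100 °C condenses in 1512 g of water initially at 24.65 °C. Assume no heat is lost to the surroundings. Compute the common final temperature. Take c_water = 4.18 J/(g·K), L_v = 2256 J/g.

T_f ≈ 33.4 °C

Energy conservation, ΣQ = 0:
condense steam: −21.79×2256 = −49158; condensate cools 100→T: 21.79×4.18×(T − 100) = 91.08(T − 100); water warms: 1512×4.18×(T − 24.65) = 6320.2(T − 24.65)
6411.2 T = 49158 + 9108.2 + 155792 = 214058
T ≈ 33.39 °C, under the boiling point, so the assumption holds.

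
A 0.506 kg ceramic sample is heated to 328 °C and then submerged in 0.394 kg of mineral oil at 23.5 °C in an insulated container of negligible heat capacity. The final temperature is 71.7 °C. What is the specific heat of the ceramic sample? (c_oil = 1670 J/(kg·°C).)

Let T be the final temperature. ΣQ_i = 0:
0.506×c×(71.7 − 328) + 0.394×1670×(71.7 − 23.5) = 0
-129.69 c = -31715
c = -31715/-129.69 ≈ 244.5 J/(kg·°C)

c ≈ 245 J/(kg·°C)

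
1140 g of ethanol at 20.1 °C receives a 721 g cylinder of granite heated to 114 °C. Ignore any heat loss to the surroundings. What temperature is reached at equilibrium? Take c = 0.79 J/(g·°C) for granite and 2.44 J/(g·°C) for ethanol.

T_f ≈ 36.1 °C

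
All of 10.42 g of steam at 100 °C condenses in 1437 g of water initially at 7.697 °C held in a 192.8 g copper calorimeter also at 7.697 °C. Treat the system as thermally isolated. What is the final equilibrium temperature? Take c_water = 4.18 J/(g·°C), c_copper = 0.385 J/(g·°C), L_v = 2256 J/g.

Let T be the final temperature. ΣQ_i = 0:
condense steam: −10.42·2256 = −23508; condensed water 100 °C→T: 43.56(T − 100); water warms: 1437·4.18·(T − 7.697) = 6006.7(T − 7.697); copper cup: 192.8·0.385·(T − 7.697) = 74.23(T − 7.697)
6124.4 T = 23508 + 4355.6 + 46805 = 74668
T ≈ 12.19 °C, under the boiling point, so the assumption holds.

T_f ≈ 12.2 °C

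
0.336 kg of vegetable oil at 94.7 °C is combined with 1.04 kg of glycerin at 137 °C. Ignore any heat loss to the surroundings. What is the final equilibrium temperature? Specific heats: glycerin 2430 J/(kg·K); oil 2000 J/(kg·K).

T_f ≈ 128.1 °C

Heat gained plus heat lost sum to zero:
1.04×2430×(T − 137) + 0.336×2000×(T − 94.7) = 0
(2527.2 + 672) T = 2527.2×137 + 672×94.7
T = 409865 / 3199.2 = 128 °C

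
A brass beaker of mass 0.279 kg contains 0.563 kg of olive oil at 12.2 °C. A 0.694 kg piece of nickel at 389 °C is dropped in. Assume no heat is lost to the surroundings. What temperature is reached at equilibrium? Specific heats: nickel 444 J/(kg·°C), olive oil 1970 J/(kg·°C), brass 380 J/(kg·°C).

T_f ≈ 88.4 °C

Let T be the final temperature. ΣQ_i = 0:
0.694·444·(T − 389) + 0.563·1970·(T − 12.2) + 0.279·380·(T − 12.2) = 0
308.14(T − 389) + 1109.1(T − 12.2) + 106.02(T − 12.2) = 0
(308.14 + 1109.1 + 106.02) T = 308.14·389 + 1109.1·12.2 + 106.02·12.2
T = 134689/1523.3 ≈ 88.42 °C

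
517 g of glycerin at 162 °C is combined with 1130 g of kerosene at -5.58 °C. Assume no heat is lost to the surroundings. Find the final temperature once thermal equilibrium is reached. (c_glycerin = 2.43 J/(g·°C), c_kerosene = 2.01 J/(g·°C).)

T_f ≈ 54.1 °C

Energy conservation, ΣQ = 0:
517*2.43*(T − 162) + 1130*2.01*(T − (-5.58)) = 0
1256.3(T − 162) + 2271.3(T − (-5.58)) = 0
3527.6 T = 190848
T ≈ 54.10 °C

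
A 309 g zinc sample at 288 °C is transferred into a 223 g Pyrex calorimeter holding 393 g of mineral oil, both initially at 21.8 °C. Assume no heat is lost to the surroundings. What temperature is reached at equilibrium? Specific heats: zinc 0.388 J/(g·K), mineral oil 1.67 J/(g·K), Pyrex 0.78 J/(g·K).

T_f ≈ 55.4 °C

Conservation of energy gives ΣQ = 0:
309×0.388×(T − 288) + 393×1.67×(T − 21.8) + 223×0.78×(T − 21.8) = 0
119.89(T − 288) + 656.31(T − 21.8) + 173.94(T − 21.8) = 0
(119.89 + 656.31 + 173.94) T = 119.89×288 + 656.31×21.8 + 173.94×21.8
T = 52628/950.14 ≈ 55.39 °C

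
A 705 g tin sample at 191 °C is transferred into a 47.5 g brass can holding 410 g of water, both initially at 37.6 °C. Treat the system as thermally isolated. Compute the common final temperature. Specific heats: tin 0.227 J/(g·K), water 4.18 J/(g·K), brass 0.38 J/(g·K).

Net heat exchanged in the isolated system is zero:
705×0.227×(T − 191) + 410×4.18×(T − 37.6) + 47.5×0.38×(T − 37.6) = 0
160.03(T − 191) + 1713.8(T − 37.6) + 18.05(T − 37.6) = 0
1891.9 T = 95684
T = 95684 / 1891.9 = 50.6 °C

T_f ≈ 50.6 °C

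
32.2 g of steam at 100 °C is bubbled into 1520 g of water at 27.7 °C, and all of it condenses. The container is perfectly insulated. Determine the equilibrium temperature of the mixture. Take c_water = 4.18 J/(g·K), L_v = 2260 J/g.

T_f ≈ 40.4 °C

Energy balance with sensible and latent terms:
latent heat released on condensation: 32.2×2260 = 72772
  condensate cools 100→T: 32.2×4.18×(T − 100) = 134.6(T − 100)
  water warms: 1520×4.18×(T − 27.7) = 6353.6(T − 27.7)
6488.2 T = 72772 + 13460 + 175995 = 262226
T ≈ 40.42 °C, under the boiling point, so the assumption holds.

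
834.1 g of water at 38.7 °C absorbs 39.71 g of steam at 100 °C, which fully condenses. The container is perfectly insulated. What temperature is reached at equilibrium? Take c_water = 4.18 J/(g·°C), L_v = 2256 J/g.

Net heat exchanged in the isolated system is zero:
steam→water at 100 °C releases m L_v = 39.71×2256 = 89586; condensed water 100 °C→T: 165.99(T − 100); original water: 3486.5(T − 38.7)
3652.5 T = 89586 + 16599 + 134929 = 241114
T ≈ 66.01 °C — below 100 °C, confirming all the steam condensed.

T_f ≈ 66.0 °C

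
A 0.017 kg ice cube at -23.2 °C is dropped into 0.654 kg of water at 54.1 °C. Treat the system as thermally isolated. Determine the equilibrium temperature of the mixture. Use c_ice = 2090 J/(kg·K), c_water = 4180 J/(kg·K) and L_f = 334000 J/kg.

T_f ≈ 50.4 °C

Energy balance with sensible and latent terms:
ice -23.2→0 °C: 0.017×2090×23.2 = 824.3; fusion: m_ice L_f = 0.017×334000 = 5678; meltwater 0→T: 0.017×4180×T = 71.06 T; water cools: 0.654×4180×(T − 54.1) = 2733.7(T − 54.1)
2804.8 T = 147894 − 6502.3 = 141392
T ≈ 50.41 °C — above 0 °C, consistent with complete melting.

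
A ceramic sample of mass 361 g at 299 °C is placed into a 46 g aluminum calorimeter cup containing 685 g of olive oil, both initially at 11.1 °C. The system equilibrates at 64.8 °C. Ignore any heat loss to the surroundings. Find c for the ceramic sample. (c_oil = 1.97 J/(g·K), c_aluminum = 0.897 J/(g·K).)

Setting the total heat transfer to zero:
361×c×(64.8 − 299) + 685×1.97×(64.8 − 11.1) + 46×0.897×(64.8 − 11.1) = 0
-84546 c = -74681
c = -74681/-84546 ≈ 0.8833 J/(g·K)

c ≈ 0.883 J/(g·K)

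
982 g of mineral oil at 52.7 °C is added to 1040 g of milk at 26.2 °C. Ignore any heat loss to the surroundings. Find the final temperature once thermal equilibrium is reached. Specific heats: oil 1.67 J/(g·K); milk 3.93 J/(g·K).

T_f ≈ 33.8 °C

With ΣQ=0 the equilibrium temperature is the m·c-weighted mean:
T_f = (1639.9·52.7 + 4087.2·26.2) / (1639.9 + 4087.2)
    = 193509 / 5727.1 ≈ 33.79 °C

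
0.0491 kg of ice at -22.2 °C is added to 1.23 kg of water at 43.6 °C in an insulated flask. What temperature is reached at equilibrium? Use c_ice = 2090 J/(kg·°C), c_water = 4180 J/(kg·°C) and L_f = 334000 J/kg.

Taking heat into each body as positive, Σ m c ΔT = 0:
ice -22.2→0 °C: 0.0491·2090·22.2 = 2278.1
  latent heat to melt: 0.0491·334000 = 16399
  meltwater 0→T: 0.0491·4180·T = 205.24 T
  water: 5141.4(T − 43.6)
5346.6 T = 224165 − 18678 = 205487
T ≈ 38.43 °C — above 0 °C, consistent with complete melting.

T_f ≈ 38.4 °C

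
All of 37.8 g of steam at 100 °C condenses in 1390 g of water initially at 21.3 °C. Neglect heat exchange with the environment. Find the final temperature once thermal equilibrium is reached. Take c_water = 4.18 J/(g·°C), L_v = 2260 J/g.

Setting the total heat transfer to zero:
latent heat released on condensation: 37.8·2260 = 85428
  condensed water 100 °C→T: 158(T − 100)
  original water: 5810.2(T − 21.3)
5968.2 T = 85428 + 15800 + 123757 = 224986
T ≈ 37.70 °C, under the boiling point, so the assumption holds.

T_f ≈ 37.7 °C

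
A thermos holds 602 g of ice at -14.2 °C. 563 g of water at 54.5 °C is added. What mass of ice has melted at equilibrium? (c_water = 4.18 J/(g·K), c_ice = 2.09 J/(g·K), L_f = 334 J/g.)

m_melted ≈ 331 g

Water can give up m c ΔT = 563×4.18×54.5 = 128257 J before reaching 0 °C.
Of that, 602×2.09×14.2 = 17866 J goes to bring the ice to 0 °C, leaving 110391 J.
Fully melting the ice requires m_ice L_f = 602×334 = 201068 J.
That's not enough to melt it all — equilibrium is at 0 °C with ice remaining.
m_melt = 110391 / L_f = 330.5 g.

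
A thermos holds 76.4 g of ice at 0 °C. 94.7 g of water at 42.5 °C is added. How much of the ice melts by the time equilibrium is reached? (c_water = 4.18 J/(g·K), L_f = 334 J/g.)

m_melted ≈ 50.4 g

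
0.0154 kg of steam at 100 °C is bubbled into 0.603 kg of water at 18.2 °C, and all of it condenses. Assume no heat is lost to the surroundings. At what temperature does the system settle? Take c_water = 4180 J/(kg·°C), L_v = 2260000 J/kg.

T_f ≈ 33.7 °C

Taking heat into each body as positive, Σ m c ΔT = 0:
latent heat released on condensation: 0.0154·2260000 = 34804
  condensate cools 100→T: 0.0154·4180·(T − 100) = 64.37(T − 100)
  original water: 2520.5(T − 18.2)
2584.9 T = 34804 + 6437.2 + 45874 = 87115
T ≈ 33.70 °C (< 100 °C, so full condensation is consistent).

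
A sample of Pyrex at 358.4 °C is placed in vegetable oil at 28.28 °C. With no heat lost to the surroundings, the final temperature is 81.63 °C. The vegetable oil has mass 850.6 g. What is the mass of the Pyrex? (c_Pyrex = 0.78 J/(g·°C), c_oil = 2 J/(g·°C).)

m ≈ 420 g

Heat lost by the Pyrex = heat gained by the oil:
m×0.78×(358.4 − 81.63) = 850.6×2×(81.63 − 28.28)
215.88 m = 90759  ⇒  m ≈ 420.4 g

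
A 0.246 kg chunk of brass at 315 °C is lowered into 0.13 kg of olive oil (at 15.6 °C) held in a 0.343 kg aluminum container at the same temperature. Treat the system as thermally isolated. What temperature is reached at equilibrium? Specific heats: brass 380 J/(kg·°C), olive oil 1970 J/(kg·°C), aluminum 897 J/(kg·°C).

Let T be the final temperature. ΣQ_i = 0:
0.246*380*(T − 315) + 0.13*1970*(T − 15.6) + 0.343*897*(T − 15.6) = 0
657.25 T = 38241
T = 38241/657.25 ≈ 58.18 °C

T_f ≈ 58.2 °C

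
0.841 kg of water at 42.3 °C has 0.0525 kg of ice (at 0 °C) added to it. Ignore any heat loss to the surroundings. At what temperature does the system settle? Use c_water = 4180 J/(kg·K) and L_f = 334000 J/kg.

Net heat exchanged in the isolated system is zero:
melt ice: 0.0525×334000 = 17535; warm the meltwater: 219.45 T; water cools: 0.841×4180×(T − 42.3) = 3515.4(T − 42.3)
3734.8 T = 148701 − 17535 = 131166
T ≈ 35.12 °C. Since T > 0 °C, the all-ice-melts assumption holds.

T_f ≈ 35.1 °C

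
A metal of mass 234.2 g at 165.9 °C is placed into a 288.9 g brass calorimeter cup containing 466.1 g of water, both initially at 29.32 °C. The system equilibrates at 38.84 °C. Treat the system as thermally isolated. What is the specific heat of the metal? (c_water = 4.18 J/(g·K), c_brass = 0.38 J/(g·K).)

c ≈ 0.658 J/(g·K)

Energy conservation, ΣQ = 0:
234.2×c×(38.84 − 165.9) + 466.1×4.18×(38.84 − 29.32) + 288.9×0.38×(38.84 − 29.32) = 0
-29757 c = -19593
c = -19593/-29757 ≈ 0.6584 J/(g·K)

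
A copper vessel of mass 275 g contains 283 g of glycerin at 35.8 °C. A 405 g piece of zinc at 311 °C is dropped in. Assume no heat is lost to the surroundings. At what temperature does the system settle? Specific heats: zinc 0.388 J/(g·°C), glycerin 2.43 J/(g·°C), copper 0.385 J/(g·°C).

Conservation of energy gives ΣQ = 0:
405*0.388*(T − 311) + 283*2.43*(T − 35.8) + 275*0.385*(T − 35.8) = 0
157.14(T − 311) + 687.69(T − 35.8) + 105.88(T − 35.8) = 0
(157.14 + 687.69 + 105.88) T = 157.14*311 + 687.69*35.8 + 105.88*35.8
T ≈ 81.29 °C

T_f ≈ 81.3 °C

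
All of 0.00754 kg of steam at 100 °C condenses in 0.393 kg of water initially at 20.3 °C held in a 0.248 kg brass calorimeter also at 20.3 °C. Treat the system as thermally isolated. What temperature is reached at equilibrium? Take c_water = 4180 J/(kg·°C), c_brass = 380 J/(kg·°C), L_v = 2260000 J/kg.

T_f ≈ 31.4 °C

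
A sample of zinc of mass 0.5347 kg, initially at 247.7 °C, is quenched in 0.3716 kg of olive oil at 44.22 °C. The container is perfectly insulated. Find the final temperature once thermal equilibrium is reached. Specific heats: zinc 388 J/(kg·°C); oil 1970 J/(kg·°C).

T_f = Σ m_i c_i T_i / Σ m_i c_i:
T_f = (207.46·247.7 + 732.05·44.22) / (207.46 + 732.05)
    = 83760 / 939.52 ≈ 89.15 °C

T_f ≈ 89.2 °C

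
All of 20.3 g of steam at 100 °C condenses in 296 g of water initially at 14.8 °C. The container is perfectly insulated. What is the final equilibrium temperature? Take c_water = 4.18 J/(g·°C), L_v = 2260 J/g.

T_f ≈ 55.0 °C

Let T be the final temperature. ΣQ_i = 0:
condense steam: −20.3×2260 = −45878; condensate cools 100→T: 20.3×4.18×(T − 100) = 84.85(T − 100); original water: 1237.3(T − 14.8)
1322.1 T = 45878 + 8485.4 + 18312 = 72675
T ≈ 54.97 °C — below 100 °C, confirming all the steam condensed.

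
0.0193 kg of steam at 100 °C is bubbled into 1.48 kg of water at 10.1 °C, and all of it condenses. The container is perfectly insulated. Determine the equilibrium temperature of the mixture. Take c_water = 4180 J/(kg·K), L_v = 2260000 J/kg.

T_f ≈ 18.2 °C

Net heat exchanged in the isolated system is zero:
latent heat released on condensation: 0.0193×2260000 = 43618; condensate cools 100→T: 0.0193×4180×(T − 100) = 80.67(T − 100); water warms: 1.48×4180×(T − 10.1) = 6186.4(T − 10.1)
6267.1 T = 43618 + 8067.4 + 62483 = 114168
T ≈ 18.22 °C (< 100 °C, so full condensation is consistent).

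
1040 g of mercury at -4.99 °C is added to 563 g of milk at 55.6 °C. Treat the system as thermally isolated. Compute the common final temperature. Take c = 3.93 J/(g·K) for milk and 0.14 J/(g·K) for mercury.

Net heat exchanged in the isolated system is zero:
563*3.93*(T − 55.6) + 1040*0.14*(T − (-4.99)) = 0
2212.6(T − 55.6) + 145.6(T − (-4.99)) = 0
2358.2 T = 122293
T = 122293/2358.2 ≈ 51.86 °C

T_f ≈ 51.9 °C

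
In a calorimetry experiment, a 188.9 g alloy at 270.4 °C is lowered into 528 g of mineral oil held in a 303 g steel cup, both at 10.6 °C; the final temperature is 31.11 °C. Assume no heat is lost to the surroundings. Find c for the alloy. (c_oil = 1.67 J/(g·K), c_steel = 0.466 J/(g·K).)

c ≈ 0.464 J/(g·K)

Let T be the final temperature. ΣQ_i = 0:
188.9·c·(31.11 − 270.4) + 528·1.67·(31.11 − 10.6) + 303·0.466·(31.11 − 10.6) = 0
-45202 c = -20981
c = -20981/-45202 ≈ 0.4642 J/(g·K)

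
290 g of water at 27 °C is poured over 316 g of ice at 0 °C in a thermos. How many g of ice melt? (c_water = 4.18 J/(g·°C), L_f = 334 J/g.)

m_melted ≈ 98 g

Heat available from the water dropping to 0 °C: 290·4.18·27 = 32729 J.
Melting all 316 g of ice would need 316·334 = 105544 J.
That's not enough to melt it all — equilibrium is at 0 °C with ice remaining.
Mass melted = 32729/334 ≈ 97.99 g.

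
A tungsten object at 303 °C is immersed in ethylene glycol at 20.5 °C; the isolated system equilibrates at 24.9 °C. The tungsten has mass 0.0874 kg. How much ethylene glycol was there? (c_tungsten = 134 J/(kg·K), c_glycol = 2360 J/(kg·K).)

Heat lost by the tungsten = heat gained by the glycol:
0.0874·134·(303 − 24.9) = m·2360·(24.9 − 20.5)
10384 m = 3257  ⇒  m ≈ 0.3137 kg

m ≈ 0.314 kg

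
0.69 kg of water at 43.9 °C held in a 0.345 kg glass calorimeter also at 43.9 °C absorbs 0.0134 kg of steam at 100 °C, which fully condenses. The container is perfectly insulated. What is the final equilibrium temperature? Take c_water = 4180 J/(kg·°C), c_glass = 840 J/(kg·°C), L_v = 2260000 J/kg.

Setting the total heat transfer to zero:
steam→water at 100 °C releases m L_v = 0.0134×2260000 = 30284; condensate cools 100→T: 0.0134×4180×(T − 100) = 56.01(T − 100); water warms: 0.69×4180×(T − 43.9) = 2884.2(T − 43.9); cup: 289.8(T − 43.9)
3230 T = 30284 + 5601.2 + 139339 = 175224
T ≈ 54.25 °C, under the boiling point, so the assumption holds.

T_f ≈ 54.2 °C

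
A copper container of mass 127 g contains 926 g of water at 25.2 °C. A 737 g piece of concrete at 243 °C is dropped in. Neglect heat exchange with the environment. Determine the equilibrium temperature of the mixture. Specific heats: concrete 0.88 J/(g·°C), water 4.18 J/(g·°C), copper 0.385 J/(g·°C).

T_f ≈ 56.1 °C

Net heat exchanged in the isolated system is zero:
737·0.88·(T − 243) + 926·4.18·(T − 25.2) + 127·0.385·(T − 25.2) = 0
648.56(T − 243) + 3870.7(T − 25.2) + 48.9(T − 25.2) = 0
(648.56 + 3870.7 + 48.9) T = 648.56·243 + 3870.7·25.2 + 48.9·25.2
T = 256373/4568.1 ≈ 56.12 °C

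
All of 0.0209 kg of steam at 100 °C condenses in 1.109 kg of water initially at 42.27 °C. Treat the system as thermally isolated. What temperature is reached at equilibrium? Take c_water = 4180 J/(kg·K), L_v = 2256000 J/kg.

T_f ≈ 53.3 °C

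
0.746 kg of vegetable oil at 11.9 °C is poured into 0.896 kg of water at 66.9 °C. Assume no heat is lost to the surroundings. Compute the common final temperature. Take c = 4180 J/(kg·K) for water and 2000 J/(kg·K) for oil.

Heat lost by the water equals heat gained by the oil:
0.896·4180·(66.9 − T) = 0.746·2000·(T − 11.9)
3745.3(66.9 − T) = 1492(T − 11.9)
5237.3 T = 268314  ⇒  T ≈ 51.23 °C

T_f ≈ 51.2 °C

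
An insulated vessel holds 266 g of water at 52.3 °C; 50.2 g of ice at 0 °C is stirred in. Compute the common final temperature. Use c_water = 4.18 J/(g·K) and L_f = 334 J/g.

T_f ≈ 31.3 °C

Taking heat into each body as positive, Σ m c ΔT = 0:
melt ice: 50.2×334 = 16767
  warm the meltwater: 209.84 T
  water: 1111.9(T − 52.3)
1321.7 T = 58151 − 16767 = 41385
T ≈ 31.31 °C — above 0 °C, consistent with complete melting.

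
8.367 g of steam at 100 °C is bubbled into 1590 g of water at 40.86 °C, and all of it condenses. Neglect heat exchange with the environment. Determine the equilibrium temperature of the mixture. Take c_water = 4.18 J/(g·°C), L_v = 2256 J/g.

T_f ≈ 44.0 °C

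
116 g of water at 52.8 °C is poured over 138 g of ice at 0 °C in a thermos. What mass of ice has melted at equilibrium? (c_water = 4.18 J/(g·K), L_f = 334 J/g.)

Cooling the water to 0 °C releases 116·4.18·52.8 = 25602 J.
Melting all 138 g of ice would need 138·334 = 46092 J.
Since 25602 < 46092 J, not all the ice melts; equilibrium is at 0 °C.
m_melted·334 = 25602  ⇒  m_melted ≈ 76.65 g.

m_melted ≈ 76.7 g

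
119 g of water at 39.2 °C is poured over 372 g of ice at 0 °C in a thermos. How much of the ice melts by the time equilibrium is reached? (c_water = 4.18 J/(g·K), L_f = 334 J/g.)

m_melted ≈ 58.4 g

Heat available from the water dropping to 0 °C: 119×4.18×39.2 = 19499 J.
To melt every bit of ice: 372×334 = 124248 J.
19499 J < 124248 J, so only part of the ice melts and the system sits at 0 °C.
m_melted×334 = 19499  ⇒  m_melted ≈ 58.38 g.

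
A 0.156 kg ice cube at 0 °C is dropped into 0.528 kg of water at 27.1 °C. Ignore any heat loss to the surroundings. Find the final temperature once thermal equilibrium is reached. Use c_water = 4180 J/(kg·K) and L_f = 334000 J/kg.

Conservation of energy gives ΣQ = 0:
melt ice: 0.156·334000 = 52104
  warm the meltwater: 652.08 T
  water: 2207(T − 27.1)
2859.1 T = 59811 − 52104 = 7706.8
T ≈ 2.70 °C. Since T > 0 °C, the all-ice-melts assumption holds.

T_f ≈ 2.7 °C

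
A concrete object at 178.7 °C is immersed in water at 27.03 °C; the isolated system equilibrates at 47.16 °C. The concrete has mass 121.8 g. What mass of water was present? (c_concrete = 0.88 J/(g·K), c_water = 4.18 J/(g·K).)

m ≈ 168 g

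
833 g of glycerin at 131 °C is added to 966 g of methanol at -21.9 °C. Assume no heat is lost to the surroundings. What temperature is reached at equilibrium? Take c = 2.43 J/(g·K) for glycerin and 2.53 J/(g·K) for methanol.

|Q_glycerin| = |Q_methanol|:
833×2.43×(131 − T) = 966×2.53×(T − (-21.9))
2024.2(131 − T) = 2444(T − (-21.9))
4468.2 T = 211646  ⇒  T ≈ 47.37 °C

T_f ≈ 47.4 °C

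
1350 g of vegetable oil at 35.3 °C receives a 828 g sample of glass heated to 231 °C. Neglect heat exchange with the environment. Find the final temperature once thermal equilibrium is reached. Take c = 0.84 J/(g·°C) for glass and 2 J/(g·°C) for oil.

With ΣQ=0 the equilibrium temperature is the m·c-weighted mean:
T_f = (695.52*231 + 2700*35.3) / (695.52 + 2700)
    = 255975 / 3395.5 ≈ 75.39 °C

T_f ≈ 75.4 °C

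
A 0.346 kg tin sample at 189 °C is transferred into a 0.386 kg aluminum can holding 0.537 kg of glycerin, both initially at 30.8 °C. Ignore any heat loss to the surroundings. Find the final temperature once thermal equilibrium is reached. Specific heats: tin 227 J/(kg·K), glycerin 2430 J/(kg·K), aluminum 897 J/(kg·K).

T_f ≈ 38.0 °C

With ΣQ=0 the equilibrium temperature is the m·c-weighted mean:
T_f = (78.54×189 + 1304.9×30.8 + 346.24×30.8) / (78.54 + 1304.9 + 346.24)
    = 65700 / 1729.7 ≈ 37.98 °C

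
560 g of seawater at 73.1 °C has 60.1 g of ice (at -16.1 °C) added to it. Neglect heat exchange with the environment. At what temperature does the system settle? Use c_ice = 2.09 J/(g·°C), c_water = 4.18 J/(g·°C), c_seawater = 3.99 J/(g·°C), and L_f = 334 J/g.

Taking heat into each body as positive, Σ m c ΔT = 0:
warm ice to 0 °C: 60.1×2.09×(0 − (-16.1)) = 2022.3; latent heat to melt: 60.1×334 = 20073; meltwater 0→T: 60.1×4.18×T = 251.22 T; seawater cools: 560×3.99×(T − 73.1) = 2234.4(T − 73.1)
2485.6 T = 163335 − 22096 = 141239
T ≈ 56.82 °C. Since T > 0 °C, the all-ice-melts assumption holds.

T_f ≈ 56.8 °C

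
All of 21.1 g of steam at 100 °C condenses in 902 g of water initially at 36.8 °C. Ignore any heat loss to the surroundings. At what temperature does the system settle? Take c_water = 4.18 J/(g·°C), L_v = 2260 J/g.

Setting the total heat transfer to zero:
condense steam: −21.1×2260 = −47686
  condensed water 100 °C→T: 88.2(T − 100)
  water warms: 902×4.18×(T − 36.8) = 3770.4(T − 36.8)
3858.6 T = 47686 + 8819.8 + 138749 = 195255
T ≈ 50.60 °C (< 100 °C, so full condensation is consistent).

T_f ≈ 50.6 °C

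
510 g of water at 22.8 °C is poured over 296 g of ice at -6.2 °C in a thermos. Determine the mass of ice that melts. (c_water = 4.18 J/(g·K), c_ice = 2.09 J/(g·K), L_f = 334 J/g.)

m_melted ≈ 134 g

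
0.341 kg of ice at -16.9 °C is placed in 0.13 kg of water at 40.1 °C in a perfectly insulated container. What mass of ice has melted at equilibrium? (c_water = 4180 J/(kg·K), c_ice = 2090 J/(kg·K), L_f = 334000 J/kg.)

Water can give up m c ΔT = 0.13·4180·40.1 = 21790 J before reaching 0 °C.
Warming the ice to 0 °C takes 0.341·2090·16.9 = 12044 J, leaving 9745.9 J for melting.
Melting all 0.341 kg of ice would need 0.341·334000 = 113894 J.
9745.9 J < 113894 J, so only part of the ice melts and the system sits at 0 °C.
m_melt = 9745.9 / L_f = 0.02918 kg.

m_melted ≈ 0.0292 kg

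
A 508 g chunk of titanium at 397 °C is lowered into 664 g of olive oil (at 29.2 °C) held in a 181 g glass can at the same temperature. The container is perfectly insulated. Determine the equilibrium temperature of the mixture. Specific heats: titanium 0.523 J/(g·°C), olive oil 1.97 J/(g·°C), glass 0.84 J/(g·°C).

T_f ≈ 85.8 °C

Let T be the final temperature. ΣQ_i = 0:
508×0.523×(T − 397) + 664×1.97×(T − 29.2) + 181×0.84×(T − 29.2) = 0
265.68(T − 397) + 1308.1(T − 29.2) + 152.04(T − 29.2) = 0
1725.8 T = 148112
T ≈ 85.82 °C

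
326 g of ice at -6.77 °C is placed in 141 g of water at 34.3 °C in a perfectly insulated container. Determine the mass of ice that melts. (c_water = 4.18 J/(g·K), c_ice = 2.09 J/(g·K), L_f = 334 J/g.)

m_melted ≈ 46.7 g

Heat available from the water dropping to 0 °C: 141×4.18×34.3 = 20216 J.
Warming the ice to 0 °C takes 326×2.09×6.77 = 4612.7 J, leaving 15603 J for melting.
Fully melting the ice requires m_ice L_f = 326×334 = 108884 J.
That's not enough to melt it all — equilibrium is at 0 °C with ice remaining.
m_melted×334 = 15603  ⇒  m_melted ≈ 46.72 g.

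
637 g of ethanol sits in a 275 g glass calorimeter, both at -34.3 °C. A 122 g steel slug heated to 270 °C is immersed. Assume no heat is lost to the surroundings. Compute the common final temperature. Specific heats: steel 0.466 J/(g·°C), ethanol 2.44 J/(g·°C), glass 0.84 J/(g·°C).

T_f ≈ -24.9 °C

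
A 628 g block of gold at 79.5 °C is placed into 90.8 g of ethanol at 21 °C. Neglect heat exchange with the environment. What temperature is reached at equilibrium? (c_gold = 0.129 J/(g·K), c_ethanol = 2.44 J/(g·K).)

Set heat shed by the hot body equal to heat absorbed by the cold body:
628·0.129·(79.5 − T) = 90.8·2.44·(T − 21)
81.01(79.5 − T) = 221.55(T − 21)
302.56 T = 11093  ⇒  T ≈ 36.66 °C

T_f ≈ 36.7 °C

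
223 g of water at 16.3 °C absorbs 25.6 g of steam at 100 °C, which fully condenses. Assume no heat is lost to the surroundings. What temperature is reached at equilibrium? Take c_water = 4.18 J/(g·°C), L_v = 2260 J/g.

Taking heat into each body as positive, Σ m c ΔT = 0:
condense steam: −25.6·2260 = −57856; condensate cools 100→T: 25.6·4.18·(T − 100) = 107.01(T − 100); original water: 932.14(T − 16.3)
1039.1 T = 57856 + 10701 + 15194 = 83751
T ≈ 80.60 °C — below 100 °C, confirming all the steam condensed.

T_f ≈ 80.6 °C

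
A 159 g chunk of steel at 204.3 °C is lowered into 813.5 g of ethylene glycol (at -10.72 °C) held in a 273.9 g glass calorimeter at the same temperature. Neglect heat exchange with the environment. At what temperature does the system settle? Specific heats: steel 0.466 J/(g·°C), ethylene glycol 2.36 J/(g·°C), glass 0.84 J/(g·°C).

Setting the total heat transfer to zero:
159*0.466*(T − 204.3) + 813.5*2.36*(T − (-10.72)) + 273.9*0.84*(T − (-10.72)) = 0
74.09(T − 204.3) + 1919.9(T − (-10.72)) + 230.08(T − (-10.72)) = 0
2224 T = -7909.9
T = -7909.9/2224 ≈ -3.56 °C

T_f ≈ -3.6 °C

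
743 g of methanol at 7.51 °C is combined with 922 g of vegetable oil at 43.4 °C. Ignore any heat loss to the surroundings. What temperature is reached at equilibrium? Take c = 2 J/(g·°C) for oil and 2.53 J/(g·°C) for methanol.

T_f ≈ 25.3 °C

Setting the total heat transfer to zero:
922×2×(T − 43.4) + 743×2.53×(T − 7.51) = 0
(1844 + 1879.8) T = 1844×43.4 + 1879.8×7.51
T ≈ 25.28 °C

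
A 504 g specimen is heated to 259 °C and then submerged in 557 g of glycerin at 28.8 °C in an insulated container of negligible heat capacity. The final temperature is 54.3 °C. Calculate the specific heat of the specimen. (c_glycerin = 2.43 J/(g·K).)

c ≈ 0.335 J/(g·K)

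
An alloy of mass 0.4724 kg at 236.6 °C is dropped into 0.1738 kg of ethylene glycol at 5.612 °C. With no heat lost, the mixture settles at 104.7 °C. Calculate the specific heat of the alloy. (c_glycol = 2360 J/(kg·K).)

c ≈ 652 J/(kg·K)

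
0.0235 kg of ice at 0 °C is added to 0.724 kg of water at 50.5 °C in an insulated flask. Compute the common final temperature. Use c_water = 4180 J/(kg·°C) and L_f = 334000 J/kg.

T_f ≈ 46.4 °C

Conservation of energy gives ΣQ = 0:
melt ice: 0.0235·334000 = 7849; meltwater 0→T: 0.0235·4180·T = 98.23 T; water: 3026.3(T − 50.5)
3124.5 T = 152829 − 7849 = 144980
T ≈ 46.40 °C. Since T > 0 °C, the all-ice-melts assumption holds.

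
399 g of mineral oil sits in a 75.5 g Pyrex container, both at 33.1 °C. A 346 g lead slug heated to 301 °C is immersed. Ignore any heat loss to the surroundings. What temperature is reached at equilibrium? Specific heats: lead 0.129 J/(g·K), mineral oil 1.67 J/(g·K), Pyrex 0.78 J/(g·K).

T_f = Σ m_i c_i T_i / Σ m_i c_i:
T_f = (44.63×301 + 666.33×33.1 + 58.89×33.1) / (44.63 + 666.33 + 58.89)
    = 37440 / 769.85 ≈ 48.63 °C

T_f ≈ 48.6 °C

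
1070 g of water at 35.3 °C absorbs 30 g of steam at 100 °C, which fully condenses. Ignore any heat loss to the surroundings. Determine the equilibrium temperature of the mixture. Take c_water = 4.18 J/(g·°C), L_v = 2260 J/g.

Taking heat into each body as positive, Σ m c ΔT = 0:
condense steam: −30×2260 = −67800
  condensate cools 100→T: 30×4.18×(T − 100) = 125.4(T − 100)
  original water: 4472.6(T − 35.3)
4598 T = 67800 + 12540 + 157883 = 238223
T ≈ 51.81 °C, under the boiling point, so the assumption holds.

T_f ≈ 51.8 °C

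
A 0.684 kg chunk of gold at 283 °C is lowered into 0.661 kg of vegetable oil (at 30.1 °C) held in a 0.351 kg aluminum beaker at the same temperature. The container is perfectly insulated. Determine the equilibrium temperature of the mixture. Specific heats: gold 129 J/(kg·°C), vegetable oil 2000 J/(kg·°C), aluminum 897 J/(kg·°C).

T_f ≈ 43.0 °C

Setting the total heat transfer to zero:
0.684·129·(T − 283) + 0.661·2000·(T − 30.1) + 0.351·897·(T − 30.1) = 0
(88.24 + 1322 + 314.85) T = 88.24·283 + 1322·30.1 + 314.85·30.1
T = 74240 / 1725.1 = 43 °C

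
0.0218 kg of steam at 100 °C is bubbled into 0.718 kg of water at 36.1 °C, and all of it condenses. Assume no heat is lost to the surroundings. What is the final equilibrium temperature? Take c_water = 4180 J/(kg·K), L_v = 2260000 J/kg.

T_f ≈ 53.9 °C

Taking heat into each body as positive, Σ m c ΔT = 0:
latent heat released on condensation: 0.0218·2260000 = 49268; condensate cools 100→T: 0.0218·4180·(T − 100) = 91.12(T − 100); water warms: 0.718·4180·(T − 36.1) = 3001.2(T − 36.1)
3092.4 T = 49268 + 9112.4 + 108345 = 166725
T ≈ 53.92 °C (< 100 °C, so full condensation is consistent).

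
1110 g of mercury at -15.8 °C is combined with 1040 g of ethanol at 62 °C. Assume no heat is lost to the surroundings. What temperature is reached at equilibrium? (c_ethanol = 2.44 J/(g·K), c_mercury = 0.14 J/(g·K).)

T_f ≈ 57.5 °C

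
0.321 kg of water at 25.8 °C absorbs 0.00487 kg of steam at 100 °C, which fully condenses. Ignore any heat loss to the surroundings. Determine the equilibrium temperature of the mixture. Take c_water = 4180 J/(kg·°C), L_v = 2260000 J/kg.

Heat gained plus heat lost sum to zero:
condense steam: −0.00487×2260000 = −11006
  condensed water 100 °C→T: 20.36(T − 100)
  water warms: 0.321×4180×(T − 25.8) = 1341.8(T − 25.8)
1362.1 T = 11006 + 2035.7 + 34618 = 47660
T ≈ 34.99 °C (< 100 °C, so full condensation is consistent).

T_f ≈ 35.0 °C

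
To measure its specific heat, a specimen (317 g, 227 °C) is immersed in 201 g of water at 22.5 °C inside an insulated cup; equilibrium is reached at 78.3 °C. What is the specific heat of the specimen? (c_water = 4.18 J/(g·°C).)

c ≈ 0.995 J/(g·°C)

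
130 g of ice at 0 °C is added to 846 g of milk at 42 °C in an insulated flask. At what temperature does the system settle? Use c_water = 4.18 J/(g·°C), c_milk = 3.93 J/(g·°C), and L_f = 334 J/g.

Energy balance with sensible and latent terms:
melt ice: 130·334 = 43420
  meltwater 0→T: 130·4.18·T = 543.4 T
  milk: 3324.8(T − 42)
3868.2 T = 139641 − 43420 = 96221
T ≈ 24.87 °C (positive, so assuming full melt was valid).

T_f ≈ 24.9 °C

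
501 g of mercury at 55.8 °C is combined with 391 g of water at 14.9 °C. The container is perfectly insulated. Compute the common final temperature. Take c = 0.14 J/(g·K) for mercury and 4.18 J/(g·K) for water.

T_f ≈ 16.6 °C

With ΣQ=0 the equilibrium temperature is the m·c-weighted mean:
T_f = (70.14*55.8 + 1634.4*14.9) / (70.14 + 1634.4)
    = 28266 / 1704.5 ≈ 16.58 °C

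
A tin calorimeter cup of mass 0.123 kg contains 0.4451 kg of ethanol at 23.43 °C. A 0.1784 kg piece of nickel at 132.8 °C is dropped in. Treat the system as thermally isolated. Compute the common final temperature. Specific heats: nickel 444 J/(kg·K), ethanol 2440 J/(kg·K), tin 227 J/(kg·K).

Heat gained plus heat lost sum to zero:
0.1784*444*(T − 132.8) + 0.4451*2440*(T − 23.43) + 0.123*227*(T − 23.43) = 0
79.21(T − 132.8) + 1086(T − 23.43) + 27.92(T − 23.43) = 0
1193.2 T = 36619
T = 36619/1193.2 ≈ 30.69 °C

T_f ≈ 30.7 °C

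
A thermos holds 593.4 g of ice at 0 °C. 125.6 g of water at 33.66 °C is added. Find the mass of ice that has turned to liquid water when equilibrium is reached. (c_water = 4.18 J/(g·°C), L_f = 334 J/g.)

m_melted ≈ 52.9 g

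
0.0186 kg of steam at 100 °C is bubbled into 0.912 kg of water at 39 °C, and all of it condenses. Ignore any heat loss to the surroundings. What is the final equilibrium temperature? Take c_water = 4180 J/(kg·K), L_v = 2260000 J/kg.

Net heat exchanged in the isolated system is zero:
latent heat released on condensation: 0.0186·2260000 = 42036
  condensed water 100 °C→T: 77.75(T − 100)
  water warms: 0.912·4180·(T − 39) = 3812.2(T − 39)
3889.9 T = 42036 + 7774.8 + 148674 = 198485
T ≈ 51.03 °C, under the boiling point, so the assumption holds.

T_f ≈ 51.0 °C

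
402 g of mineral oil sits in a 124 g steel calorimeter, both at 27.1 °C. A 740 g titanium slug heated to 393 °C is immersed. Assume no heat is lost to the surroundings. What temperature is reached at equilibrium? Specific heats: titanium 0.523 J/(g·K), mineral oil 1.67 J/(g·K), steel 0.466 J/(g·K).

T_f ≈ 154.0 °C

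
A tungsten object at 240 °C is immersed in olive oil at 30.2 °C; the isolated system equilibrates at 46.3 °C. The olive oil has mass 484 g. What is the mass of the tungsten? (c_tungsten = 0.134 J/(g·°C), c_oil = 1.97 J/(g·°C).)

m ≈ 591 g

|Q_tungsten| = |Q_oil|:
m·0.134·(240 − 46.3) = 484·1.97·(46.3 − 30.2)
25.96 m = 15351  ⇒  m ≈ 591.4 g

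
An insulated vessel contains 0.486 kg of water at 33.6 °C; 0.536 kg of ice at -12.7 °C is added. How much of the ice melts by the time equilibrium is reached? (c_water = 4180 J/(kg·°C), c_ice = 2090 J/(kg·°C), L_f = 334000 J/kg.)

Heat available from the water dropping to 0 °C: 0.486·4180·33.6 = 68258 J.
Warming the ice to 0 °C takes 0.536·2090·12.7 = 14227 J, leaving 54031 J for melting.
Fully melting the ice requires m_ice L_f = 0.536·334000 = 179024 J.
54031 J < 179024 J, so only part of the ice melts and the system sits at 0 °C.
m_melted·334000 = 54031  ⇒  m_melted ≈ 0.1618 kg.

m_melted ≈ 0.162 kg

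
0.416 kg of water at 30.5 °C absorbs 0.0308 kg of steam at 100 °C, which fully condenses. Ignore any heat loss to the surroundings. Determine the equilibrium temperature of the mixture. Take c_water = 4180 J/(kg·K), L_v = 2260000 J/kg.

Sum of m c ΔT and latent-heat terms is zero:
steam→water at 100 °C releases m L_v = 0.0308·2260000 = 69608
  condensate cools 100→T: 0.0308·4180·(T − 100) = 128.74(T − 100)
  original water: 1738.9(T − 30.5)
1867.6 T = 69608 + 12874 + 53036 = 135518
T ≈ 72.56 °C — below 100 °C, confirming all the steam condensed.

T_f ≈ 72.6 °C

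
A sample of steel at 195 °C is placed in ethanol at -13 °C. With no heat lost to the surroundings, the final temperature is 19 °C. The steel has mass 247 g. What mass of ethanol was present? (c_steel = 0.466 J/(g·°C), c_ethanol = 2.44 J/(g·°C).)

m ≈ 259 g

Heat gained plus heat lost sum to zero:
247·0.466·(19 − 195) + m·2.44·(19 − (-13)) = 0
78.08 m = 20258
m = 20258/78.08 ≈ 259.5 g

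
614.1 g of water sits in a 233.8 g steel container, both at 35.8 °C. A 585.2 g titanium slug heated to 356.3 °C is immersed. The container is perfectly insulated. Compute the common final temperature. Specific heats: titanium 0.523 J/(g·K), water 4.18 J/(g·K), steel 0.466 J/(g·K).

T_f ≈ 68.7 °C

Setting the total heat transfer to zero:
585.2*0.523*(T − 356.3) + 614.1*4.18*(T − 35.8) + 233.8*0.466*(T − 35.8) = 0
306.06(T − 356.3) + 2566.9(T − 35.8) + 108.95(T − 35.8) = 0
(306.06 + 2566.9 + 108.95) T = 306.06*356.3 + 2566.9*35.8 + 108.95*35.8
T = 204846/2981.9 ≈ 68.70 °C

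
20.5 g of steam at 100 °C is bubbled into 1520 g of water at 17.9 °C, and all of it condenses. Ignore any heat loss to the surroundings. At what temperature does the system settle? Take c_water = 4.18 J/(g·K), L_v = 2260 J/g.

Heat gained plus heat lost sum to zero:
latent heat released on condensation: 20.5×2260 = 46330; condensate cools 100→T: 20.5×4.18×(T − 100) = 85.69(T − 100); water warms: 1520×4.18×(T − 17.9) = 6353.6(T − 17.9)
6439.3 T = 46330 + 8569 + 113729 = 168628
T ≈ 26.19 °C, under the boiling point, so the assumption holds.

T_f ≈ 26.2 °C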